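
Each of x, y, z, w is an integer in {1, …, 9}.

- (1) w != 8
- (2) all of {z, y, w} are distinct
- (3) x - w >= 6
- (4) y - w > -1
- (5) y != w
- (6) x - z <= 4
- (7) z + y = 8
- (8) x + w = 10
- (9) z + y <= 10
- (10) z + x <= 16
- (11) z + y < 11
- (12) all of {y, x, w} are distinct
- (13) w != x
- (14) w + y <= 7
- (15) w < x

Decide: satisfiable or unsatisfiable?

Satisfiable

The assignment x = 9, y = 3, z = 5, w = 1 works:
  constraint 3 holds since x - w = 8.
  constraint 4 holds since y - w = 2.
  constraint 6 holds since x - z = 4.
The rest check out directly.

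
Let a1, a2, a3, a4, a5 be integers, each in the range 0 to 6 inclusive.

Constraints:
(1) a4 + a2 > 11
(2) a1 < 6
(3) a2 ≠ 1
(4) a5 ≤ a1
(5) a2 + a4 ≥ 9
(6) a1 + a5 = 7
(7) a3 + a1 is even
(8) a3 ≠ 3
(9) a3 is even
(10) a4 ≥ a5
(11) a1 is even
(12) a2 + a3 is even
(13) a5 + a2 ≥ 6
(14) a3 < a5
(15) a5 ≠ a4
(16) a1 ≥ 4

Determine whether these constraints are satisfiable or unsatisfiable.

Setting (a1, a2, a3, a4, a5) = (4, 6, 2, 6, 3) satisfies everything: constraint 1: a4 + a2 = 12; constraint 5: a2 + a4 = 12, and the others follow.

Satisfiable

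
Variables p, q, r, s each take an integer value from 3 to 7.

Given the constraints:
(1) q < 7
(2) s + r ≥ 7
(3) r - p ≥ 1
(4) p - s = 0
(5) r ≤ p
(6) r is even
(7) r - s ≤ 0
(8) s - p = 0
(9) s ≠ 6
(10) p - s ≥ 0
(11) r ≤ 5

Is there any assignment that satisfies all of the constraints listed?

Constraints 3, 7, and 10 give s − r ≥ 0, r − p ≥ 1, p − s ≥ 0.
Adding all 3 inequalities: the left sides telescope to 0, and the right sides sum to 0 + 1 + 0 = 1. So 0 ≥ 1, which is false.

Unsatisfiable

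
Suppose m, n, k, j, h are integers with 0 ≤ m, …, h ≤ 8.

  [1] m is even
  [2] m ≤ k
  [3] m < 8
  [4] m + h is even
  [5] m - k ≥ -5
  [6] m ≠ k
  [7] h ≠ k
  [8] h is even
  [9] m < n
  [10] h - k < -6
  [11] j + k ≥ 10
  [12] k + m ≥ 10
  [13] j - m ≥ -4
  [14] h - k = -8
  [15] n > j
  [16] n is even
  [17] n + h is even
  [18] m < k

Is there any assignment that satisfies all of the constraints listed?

Satisfiable

One satisfying assignment is m = 4, n = 8, k = 8, j = 2, h = 0.
For the less obvious constraints — constraint 5: m - k = -4; constraint 10: h - k = -8; constraint 11: j + k = 10 — and the others hold by inspection.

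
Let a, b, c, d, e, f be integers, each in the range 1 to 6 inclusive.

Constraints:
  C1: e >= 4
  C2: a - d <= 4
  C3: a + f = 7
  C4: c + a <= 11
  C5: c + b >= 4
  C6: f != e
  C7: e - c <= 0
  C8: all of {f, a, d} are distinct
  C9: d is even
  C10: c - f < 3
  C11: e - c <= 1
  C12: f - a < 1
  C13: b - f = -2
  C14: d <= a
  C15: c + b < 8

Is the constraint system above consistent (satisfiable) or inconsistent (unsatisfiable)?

Try a = 4, b = 1, c = 5, d = 2, e = 4, f = 3.
Check constraint 2: a - d = 2; constraint 3: a + f = 7; constraint 4: c + a = 9. The remaining constraints are straightforward to verify.

Satisfiable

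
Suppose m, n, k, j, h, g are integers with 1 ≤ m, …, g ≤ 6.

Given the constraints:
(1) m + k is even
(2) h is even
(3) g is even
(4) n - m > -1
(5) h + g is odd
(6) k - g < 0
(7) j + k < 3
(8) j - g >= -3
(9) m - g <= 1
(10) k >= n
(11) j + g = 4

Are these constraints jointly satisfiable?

Unsatisfiable

Constraint 2 makes h even and constraint 3 makes g even, so h + g must be even. Constraint 5 says h + g is odd — contradiction.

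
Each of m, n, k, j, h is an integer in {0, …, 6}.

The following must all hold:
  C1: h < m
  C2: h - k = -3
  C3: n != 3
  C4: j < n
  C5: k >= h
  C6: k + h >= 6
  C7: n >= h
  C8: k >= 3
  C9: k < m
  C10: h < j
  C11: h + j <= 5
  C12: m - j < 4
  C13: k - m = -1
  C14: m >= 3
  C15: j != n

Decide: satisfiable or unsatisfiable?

Setting (m, n, k, j, h) = (6, 6, 5, 3, 2) satisfies everything: constraint 2: h - k = -3; constraint 6: k + h = 7; constraint 11: h + j = 5, and the others follow.

Satisfiable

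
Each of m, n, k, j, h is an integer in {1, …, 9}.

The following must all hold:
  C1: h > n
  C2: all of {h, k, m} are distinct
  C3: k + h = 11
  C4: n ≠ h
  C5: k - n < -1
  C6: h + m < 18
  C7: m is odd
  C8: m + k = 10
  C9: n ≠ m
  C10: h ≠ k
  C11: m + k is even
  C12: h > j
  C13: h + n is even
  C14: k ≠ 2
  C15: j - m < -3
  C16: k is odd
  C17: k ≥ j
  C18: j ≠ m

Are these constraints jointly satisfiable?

Satisfiable

Take m = 7, n = 6, k = 3, j = 1, h = 8. Then constraint 3: k + h = 11; constraint 5: k - n = -3, and every other listed constraint is also met.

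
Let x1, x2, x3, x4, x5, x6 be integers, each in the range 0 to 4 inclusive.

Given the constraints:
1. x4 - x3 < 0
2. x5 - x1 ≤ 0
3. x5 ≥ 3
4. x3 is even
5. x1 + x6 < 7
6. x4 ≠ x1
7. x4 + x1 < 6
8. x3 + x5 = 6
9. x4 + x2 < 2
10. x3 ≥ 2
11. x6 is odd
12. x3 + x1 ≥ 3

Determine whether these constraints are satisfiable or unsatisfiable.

Try x1 = 4, x2 = 0, x3 = 2, x4 = 1, x5 = 4, x6 = 1.
Check constraint 1: x4 - x3 = -1; constraint 2: x5 - x1 = 0. The remaining constraints are straightforward to verify.

Satisfiable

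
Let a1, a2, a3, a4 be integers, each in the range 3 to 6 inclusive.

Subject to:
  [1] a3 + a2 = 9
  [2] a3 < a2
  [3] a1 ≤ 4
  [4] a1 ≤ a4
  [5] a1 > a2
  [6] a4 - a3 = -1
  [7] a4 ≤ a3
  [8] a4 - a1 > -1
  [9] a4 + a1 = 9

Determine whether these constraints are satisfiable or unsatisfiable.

Constraints 2, 4, 5, and 7 give a2 < a1, a1 ≤ a4, a4 ≤ a3, a3 < a2. Chaining: a2 < a1 ≤ a4 ≤ a3 < a2, which forces a2 < a2 — impossible.

Unsatisfiable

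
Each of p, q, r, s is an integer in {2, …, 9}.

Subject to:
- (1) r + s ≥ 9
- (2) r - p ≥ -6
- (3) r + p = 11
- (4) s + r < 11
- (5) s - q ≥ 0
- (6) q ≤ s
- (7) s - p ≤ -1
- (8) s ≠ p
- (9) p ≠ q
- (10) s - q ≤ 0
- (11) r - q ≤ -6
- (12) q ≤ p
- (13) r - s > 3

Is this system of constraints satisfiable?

Unsatisfiable

Constraints 2, 5, 7, and 11 give r − p ≥ -6, p − s ≥ 1, s − q ≥ 0, q − r ≥ 6.
Adding all 4 inequalities: the left sides telescope to 0, and the right sides sum to (-6) + 1 + 0 + 6 = 1. So 0 ≥ 1, which is false.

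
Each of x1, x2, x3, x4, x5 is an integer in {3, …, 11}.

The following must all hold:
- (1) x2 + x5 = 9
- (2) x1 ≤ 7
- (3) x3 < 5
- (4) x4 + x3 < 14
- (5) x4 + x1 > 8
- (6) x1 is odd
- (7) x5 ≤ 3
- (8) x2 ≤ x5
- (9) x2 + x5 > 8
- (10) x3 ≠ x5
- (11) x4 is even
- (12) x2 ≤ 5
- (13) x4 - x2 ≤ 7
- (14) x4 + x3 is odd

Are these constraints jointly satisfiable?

Unsatisfiable

From constraint 12: x2 ≤ 5. From constraint 7: x5 ≤ 3. Hence x2 + x5 ≤ 8. But constraint 1 requires x2 + x5 = 9, and 9 > 8. Contradiction.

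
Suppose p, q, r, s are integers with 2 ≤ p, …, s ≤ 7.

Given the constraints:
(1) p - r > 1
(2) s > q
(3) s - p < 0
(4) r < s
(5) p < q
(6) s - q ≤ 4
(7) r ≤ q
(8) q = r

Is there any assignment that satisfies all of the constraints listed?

Constraints 2, 3, and 5 give p < q, q < s, s < p. Chaining: p < q < s < p, which forces p < p — impossible.

Unsatisfiable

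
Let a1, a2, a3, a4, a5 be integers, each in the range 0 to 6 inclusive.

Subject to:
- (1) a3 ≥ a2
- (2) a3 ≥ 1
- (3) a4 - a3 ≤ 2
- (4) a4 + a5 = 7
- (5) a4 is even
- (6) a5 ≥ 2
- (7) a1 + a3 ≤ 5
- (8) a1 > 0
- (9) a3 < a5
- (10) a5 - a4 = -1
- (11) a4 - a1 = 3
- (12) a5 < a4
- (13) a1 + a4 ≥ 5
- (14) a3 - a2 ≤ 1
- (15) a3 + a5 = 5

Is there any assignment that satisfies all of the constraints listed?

The assignment a1 = 1, a2 = 1, a3 = 2, a4 = 4, a5 = 3 works:
  constraint 3 holds since a4 - a3 = 2.
  constraint 4 holds since a4 + a5 = 7.
The rest check out directly.

Satisfiable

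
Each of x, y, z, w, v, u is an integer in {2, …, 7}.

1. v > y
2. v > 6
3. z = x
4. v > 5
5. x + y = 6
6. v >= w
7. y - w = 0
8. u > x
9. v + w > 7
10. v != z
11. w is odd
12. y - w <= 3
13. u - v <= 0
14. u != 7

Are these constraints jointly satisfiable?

One satisfying assignment is x = 3, y = 3, z = 3, w = 3, v = 7, u = 6.
For the less obvious constraints — constraint 5: x + y = 6; constraint 7: y - w = 0; constraint 9: v + w = 10 — and the others hold by inspection.

Satisfiable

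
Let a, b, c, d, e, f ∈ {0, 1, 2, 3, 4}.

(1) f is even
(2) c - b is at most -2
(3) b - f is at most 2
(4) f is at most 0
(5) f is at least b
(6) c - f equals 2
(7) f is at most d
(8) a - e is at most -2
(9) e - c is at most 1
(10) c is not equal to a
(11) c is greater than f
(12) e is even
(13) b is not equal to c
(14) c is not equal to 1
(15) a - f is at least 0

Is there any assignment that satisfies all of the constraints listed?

Unsatisfiable

Constraints 2, 3, 8, 9, and 15 give b − c ≥ 2, c − e ≥ -1, e − a ≥ 2, a − f ≥ 0, f − b ≥ -2.
Adding all 5 inequalities: the left sides telescope to 0, and the right sides sum to 2 + (-1) + 2 + 0 + (-2) = 1. So 0 ≥ 1, which is false.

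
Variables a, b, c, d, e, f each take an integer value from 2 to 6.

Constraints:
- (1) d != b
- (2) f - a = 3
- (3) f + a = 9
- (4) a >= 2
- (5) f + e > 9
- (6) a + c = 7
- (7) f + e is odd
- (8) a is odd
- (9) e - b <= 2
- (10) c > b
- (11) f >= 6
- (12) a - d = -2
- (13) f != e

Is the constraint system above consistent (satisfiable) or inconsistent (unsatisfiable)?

Satisfiable

The assignment a = 3, b = 3, c = 4, d = 5, e = 5, f = 6 works:
  constraint 2 holds since f - a = 3.
  constraint 3 holds since f + a = 9.
The rest check out directly.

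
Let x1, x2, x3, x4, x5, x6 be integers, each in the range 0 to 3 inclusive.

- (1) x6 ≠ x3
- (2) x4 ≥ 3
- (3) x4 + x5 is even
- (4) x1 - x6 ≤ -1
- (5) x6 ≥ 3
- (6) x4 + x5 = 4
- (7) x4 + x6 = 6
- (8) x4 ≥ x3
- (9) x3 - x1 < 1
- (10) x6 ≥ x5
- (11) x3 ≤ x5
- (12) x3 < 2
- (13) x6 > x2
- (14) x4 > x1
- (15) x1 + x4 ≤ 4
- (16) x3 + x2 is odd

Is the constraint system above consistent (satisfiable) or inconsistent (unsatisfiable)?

Try x1 = 1, x2 = 1, x3 = 0, x4 = 3, x5 = 1, x6 = 3.
Check constraint 4: x1 - x6 = -2; constraint 6: x4 + x5 = 4. The remaining constraints are straightforward to verify.

Satisfiable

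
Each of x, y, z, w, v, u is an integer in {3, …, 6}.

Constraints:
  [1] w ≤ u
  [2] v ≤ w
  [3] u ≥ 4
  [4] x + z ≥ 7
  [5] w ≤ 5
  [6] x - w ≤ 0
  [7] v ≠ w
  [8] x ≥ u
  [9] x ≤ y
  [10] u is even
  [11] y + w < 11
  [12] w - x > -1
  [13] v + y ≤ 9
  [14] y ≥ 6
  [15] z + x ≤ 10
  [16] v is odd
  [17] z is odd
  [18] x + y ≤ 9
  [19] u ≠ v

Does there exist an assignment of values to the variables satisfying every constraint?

From constraints 3 and 8: x ≥ u ≥ 4. From constraint 14: y ≥ 6. Hence x + y ≥ 10. But constraint 18 requires x + y ≤ 9, and 9 < 10. Contradiction.

Unsatisfiable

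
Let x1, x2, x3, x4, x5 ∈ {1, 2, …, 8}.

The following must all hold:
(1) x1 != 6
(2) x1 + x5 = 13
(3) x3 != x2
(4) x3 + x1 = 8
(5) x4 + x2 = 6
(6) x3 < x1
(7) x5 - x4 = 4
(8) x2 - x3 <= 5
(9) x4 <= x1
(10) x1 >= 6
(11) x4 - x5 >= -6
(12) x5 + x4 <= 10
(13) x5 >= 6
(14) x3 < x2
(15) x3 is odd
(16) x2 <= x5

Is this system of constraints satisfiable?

One satisfying assignment is x1 = 7, x2 = 4, x3 = 1, x4 = 2, x5 = 6.
For the less obvious constraints — constraint 2: x1 + x5 = 13; constraint 4: x3 + x1 = 8 — and the others hold by inspection.

Satisfiable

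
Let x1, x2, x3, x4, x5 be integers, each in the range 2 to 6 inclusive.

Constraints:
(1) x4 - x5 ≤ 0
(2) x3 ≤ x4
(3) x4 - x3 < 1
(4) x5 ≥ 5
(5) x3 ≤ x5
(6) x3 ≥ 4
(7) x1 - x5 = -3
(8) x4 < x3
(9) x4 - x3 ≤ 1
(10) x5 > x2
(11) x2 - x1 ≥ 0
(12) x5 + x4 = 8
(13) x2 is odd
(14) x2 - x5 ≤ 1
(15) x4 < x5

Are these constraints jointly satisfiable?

Unsatisfiable

From constraint 4: x5 ≥ 5. From constraints 2 and 6: x4 ≥ x3 ≥ 4. Hence x5 + x4 ≥ 9. But constraint 12 requires x5 + x4 = 8, and 8 < 9. Contradiction.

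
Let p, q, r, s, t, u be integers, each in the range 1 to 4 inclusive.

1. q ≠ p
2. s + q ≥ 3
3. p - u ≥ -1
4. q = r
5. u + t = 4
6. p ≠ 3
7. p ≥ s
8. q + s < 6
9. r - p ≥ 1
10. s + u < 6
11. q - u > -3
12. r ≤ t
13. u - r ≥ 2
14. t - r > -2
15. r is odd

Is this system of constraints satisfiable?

Unsatisfiable

Constraints 3, 9, and 13 give p − u ≥ -1, u − r ≥ 2, r − p ≥ 1.
Adding all 3 inequalities: the left sides telescope to 0, and the right sides sum to (-1) + 2 + 1 = 2. So 0 ≥ 2, which is false.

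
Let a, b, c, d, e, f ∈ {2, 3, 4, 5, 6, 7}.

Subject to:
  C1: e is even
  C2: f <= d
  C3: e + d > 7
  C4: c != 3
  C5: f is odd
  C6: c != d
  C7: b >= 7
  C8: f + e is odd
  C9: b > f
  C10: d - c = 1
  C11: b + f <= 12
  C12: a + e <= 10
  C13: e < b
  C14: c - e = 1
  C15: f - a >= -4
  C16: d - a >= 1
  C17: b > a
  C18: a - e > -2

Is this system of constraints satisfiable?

Try a = 5, b = 7, c = 5, d = 6, e = 4, f = 3.
Check constraint 3: e + d = 10; constraint 10: d - c = 1; constraint 11: b + f = 10. The remaining constraints are straightforward to verify.

Satisfiable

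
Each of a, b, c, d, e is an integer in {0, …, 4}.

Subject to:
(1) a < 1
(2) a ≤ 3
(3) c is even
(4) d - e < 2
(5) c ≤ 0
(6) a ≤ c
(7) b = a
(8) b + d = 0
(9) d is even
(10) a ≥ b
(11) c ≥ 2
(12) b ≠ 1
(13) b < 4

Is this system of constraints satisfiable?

From constraint 11: c ≥ 2. From constraint 5: c ≤ 0. But 0 < 2, so no value of c works.

Unsatisfiable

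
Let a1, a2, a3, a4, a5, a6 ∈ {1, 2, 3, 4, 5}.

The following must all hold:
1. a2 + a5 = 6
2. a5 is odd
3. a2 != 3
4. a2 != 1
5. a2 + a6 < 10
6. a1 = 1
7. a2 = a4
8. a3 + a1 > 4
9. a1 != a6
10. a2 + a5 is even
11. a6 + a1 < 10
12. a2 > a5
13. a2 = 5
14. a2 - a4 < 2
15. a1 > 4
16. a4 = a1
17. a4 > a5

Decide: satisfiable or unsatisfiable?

Constraint 13 fixes a2 = 5 and constraint 6 fixes a1 = 1. Constraints 7 and 16 give a2 = a4 = a1, so a2 = a1. But 5 ≠ 1 — contradiction.

Unsatisfiable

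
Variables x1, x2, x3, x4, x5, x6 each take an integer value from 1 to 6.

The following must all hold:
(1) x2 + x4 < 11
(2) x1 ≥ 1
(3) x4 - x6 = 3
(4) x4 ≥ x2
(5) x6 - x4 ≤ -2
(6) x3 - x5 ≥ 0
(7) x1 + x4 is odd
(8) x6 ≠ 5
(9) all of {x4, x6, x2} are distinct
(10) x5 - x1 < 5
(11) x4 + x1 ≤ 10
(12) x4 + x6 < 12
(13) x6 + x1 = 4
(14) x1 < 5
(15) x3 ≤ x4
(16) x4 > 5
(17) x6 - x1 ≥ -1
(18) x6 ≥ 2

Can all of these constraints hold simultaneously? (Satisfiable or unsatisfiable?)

Satisfiable

Setting (x1, x2, x3, x4, x5, x6) = (1, 4, 3, 6, 3, 3) satisfies everything: constraint 1: x2 + x4 = 10; constraint 3: x4 - x6 = 3; constraint 5: x6 - x4 = -3, and the others follow.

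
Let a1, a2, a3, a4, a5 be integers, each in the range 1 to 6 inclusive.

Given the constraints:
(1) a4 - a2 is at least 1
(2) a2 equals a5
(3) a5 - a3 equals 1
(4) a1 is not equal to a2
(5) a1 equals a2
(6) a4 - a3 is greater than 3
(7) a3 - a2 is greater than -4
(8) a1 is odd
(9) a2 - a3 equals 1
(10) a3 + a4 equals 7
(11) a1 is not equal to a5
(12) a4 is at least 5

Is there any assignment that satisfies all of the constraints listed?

Unsatisfiable

From constraints 2 and 5, a1 = a2 = a5, so a1 = a5. But constraint 11 says a1 ≠ a5. Contradiction.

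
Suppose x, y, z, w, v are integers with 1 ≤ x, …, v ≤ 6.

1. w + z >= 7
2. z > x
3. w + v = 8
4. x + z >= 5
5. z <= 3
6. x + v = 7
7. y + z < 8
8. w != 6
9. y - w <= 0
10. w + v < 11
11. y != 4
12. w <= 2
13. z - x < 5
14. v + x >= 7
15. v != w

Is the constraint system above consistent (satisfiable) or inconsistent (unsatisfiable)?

From constraint 12: w ≤ 2. From constraint 5: z ≤ 3. Hence w + z ≤ 5. But constraint 1 requires w + z ≥ 7, and 7 > 5. Contradiction.

Unsatisfiable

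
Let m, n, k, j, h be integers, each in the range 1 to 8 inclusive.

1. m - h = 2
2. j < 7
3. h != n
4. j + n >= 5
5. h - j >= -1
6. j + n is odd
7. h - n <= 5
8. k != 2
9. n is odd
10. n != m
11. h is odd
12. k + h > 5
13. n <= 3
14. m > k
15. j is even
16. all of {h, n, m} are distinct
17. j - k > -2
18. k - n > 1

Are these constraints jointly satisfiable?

Satisfiable

Take m = 7, n = 1, k = 3, j = 4, h = 5. Then constraint 1: m - h = 2; constraint 4: j + n = 5; constraint 5: h - j = 1, and every other listed constraint is also met.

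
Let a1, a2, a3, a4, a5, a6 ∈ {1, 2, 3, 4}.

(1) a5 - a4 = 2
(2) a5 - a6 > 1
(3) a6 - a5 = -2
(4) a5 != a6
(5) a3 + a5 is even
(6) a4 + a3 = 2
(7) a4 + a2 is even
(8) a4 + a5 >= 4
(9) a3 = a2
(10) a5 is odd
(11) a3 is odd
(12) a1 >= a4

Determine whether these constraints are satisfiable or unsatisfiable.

Try a1 = 4, a2 = 1, a3 = 1, a4 = 1, a5 = 3, a6 = 1.
Check constraint 1: a5 - a4 = 2; constraint 2: a5 - a6 = 2. The remaining constraints are straightforward to verify.

Satisfiable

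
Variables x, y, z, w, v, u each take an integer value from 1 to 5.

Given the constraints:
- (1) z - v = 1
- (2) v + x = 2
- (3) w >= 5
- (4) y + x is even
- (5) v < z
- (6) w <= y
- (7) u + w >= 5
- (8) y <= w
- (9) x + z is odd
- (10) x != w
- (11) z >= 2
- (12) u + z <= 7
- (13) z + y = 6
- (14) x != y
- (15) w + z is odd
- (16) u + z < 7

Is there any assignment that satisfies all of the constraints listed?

Unsatisfiable

From constraint 11: z ≥ 2. From constraints 3 and 6: y ≥ w ≥ 5. Hence z + y ≥ 7. But constraint 13 requires z + y = 6, and 6 < 7. Contradiction.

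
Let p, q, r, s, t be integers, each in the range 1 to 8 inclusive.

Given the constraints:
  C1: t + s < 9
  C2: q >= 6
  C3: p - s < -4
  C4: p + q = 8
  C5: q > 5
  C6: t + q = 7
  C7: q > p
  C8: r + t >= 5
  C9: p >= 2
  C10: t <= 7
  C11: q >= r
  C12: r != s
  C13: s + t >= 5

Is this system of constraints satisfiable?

The assignment p = 2, q = 6, r = 6, s = 7, t = 1 works:
  constraint 1 holds since t + s = 8.
  constraint 3 holds since p - s = -5.
The rest check out directly.

Satisfiable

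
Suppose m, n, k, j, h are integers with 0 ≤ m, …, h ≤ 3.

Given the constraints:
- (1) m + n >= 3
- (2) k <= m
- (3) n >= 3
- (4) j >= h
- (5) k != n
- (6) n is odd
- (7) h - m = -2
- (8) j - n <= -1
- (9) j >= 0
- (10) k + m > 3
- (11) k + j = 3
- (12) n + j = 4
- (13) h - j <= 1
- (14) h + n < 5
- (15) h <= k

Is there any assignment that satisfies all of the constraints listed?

Satisfiable

Setting (m, n, k, j, h) = (3, 3, 2, 1, 1) satisfies everything: constraint 1: m + n = 6; constraint 7: h - m = -2; constraint 8: j - n = -2, and the others follow.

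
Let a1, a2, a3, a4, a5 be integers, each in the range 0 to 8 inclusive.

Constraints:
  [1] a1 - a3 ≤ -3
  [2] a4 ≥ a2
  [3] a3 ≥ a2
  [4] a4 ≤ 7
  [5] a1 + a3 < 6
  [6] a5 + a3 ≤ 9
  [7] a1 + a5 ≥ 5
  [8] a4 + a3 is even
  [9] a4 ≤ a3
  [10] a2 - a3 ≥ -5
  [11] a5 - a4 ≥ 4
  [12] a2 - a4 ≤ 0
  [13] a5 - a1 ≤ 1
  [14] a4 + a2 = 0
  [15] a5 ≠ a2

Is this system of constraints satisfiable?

Unsatisfiable

Constraints 1, 10, 11, 12, and 13 give a4 − a2 ≥ 0, a2 − a3 ≥ -5, a3 − a1 ≥ 3, a1 − a5 ≥ -1, a5 − a4 ≥ 4.
Adding all 5 inequalities: the left sides telescope to 0, and the right sides sum to 0 + (-5) + 3 + (-1) + 4 = 1. So 0 ≥ 1, which is false.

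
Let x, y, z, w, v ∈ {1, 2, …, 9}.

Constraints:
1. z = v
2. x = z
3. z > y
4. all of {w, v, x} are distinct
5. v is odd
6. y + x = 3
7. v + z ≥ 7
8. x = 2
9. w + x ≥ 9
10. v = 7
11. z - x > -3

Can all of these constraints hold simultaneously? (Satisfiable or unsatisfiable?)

Constraint 8 fixes x = 2 and constraint 10 fixes v = 7. Constraints 1 and 2 give x = z = v, so x = v. But 2 ≠ 7 — contradiction.

Unsatisfiable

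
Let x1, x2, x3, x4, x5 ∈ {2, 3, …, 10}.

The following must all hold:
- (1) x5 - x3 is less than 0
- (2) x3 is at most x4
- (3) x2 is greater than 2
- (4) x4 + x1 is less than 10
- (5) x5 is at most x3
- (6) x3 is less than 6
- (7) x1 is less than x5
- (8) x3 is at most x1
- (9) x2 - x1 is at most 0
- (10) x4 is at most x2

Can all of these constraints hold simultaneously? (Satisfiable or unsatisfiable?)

Constraints 1, 2, 7, 9, and 10 give x2 ≤ x1, x1 < x5, x5 < x3, x3 ≤ x4, x4 ≤ x2. Chaining: x2 ≤ x1 < x5 < x3 ≤ x4 ≤ x2, which forces x2 < x2 — impossible.

Unsatisfiable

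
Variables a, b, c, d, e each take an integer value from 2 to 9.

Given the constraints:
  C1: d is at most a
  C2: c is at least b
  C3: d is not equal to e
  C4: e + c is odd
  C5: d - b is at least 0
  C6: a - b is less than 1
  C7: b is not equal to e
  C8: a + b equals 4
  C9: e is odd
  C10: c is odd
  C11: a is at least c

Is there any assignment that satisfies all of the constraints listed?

Constraint 9 makes e odd and constraint 10 makes c odd, so e + c must be even. Constraint 4 says e + c is odd — contradiction.

Unsatisfiable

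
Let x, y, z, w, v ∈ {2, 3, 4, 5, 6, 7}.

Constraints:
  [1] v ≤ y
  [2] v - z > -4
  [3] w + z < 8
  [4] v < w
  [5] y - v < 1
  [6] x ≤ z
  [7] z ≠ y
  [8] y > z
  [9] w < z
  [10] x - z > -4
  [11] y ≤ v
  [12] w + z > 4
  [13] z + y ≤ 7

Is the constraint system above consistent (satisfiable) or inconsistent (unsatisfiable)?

Unsatisfiable

Constraints 4, 8, 9, and 11 give w < z, z < y, y ≤ v, v < w. Chaining: w < z < y ≤ v < w, which forces w < w — impossible.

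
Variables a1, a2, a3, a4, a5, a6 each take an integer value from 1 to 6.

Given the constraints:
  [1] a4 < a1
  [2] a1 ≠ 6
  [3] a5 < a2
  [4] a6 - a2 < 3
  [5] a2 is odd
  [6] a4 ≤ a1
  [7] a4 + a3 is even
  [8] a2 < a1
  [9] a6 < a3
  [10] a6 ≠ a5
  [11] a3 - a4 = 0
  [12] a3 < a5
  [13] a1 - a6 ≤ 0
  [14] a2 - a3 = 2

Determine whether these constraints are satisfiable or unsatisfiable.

Constraints 3, 8, 9, 12, and 13 give a1 ≤ a6, a6 < a3, a3 < a5, a5 < a2, a2 < a1. Chaining: a1 ≤ a6 < a3 < a5 < a2 < a1, which forces a1 < a1 — impossible.

Unsatisfiable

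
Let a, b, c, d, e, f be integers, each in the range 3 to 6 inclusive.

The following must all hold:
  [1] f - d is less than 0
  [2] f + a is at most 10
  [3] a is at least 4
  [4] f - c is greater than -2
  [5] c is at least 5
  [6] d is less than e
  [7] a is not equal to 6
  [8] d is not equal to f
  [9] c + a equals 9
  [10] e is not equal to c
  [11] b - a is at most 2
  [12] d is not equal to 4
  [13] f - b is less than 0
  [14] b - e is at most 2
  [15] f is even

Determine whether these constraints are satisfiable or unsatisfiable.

The assignment a = 4, b = 5, c = 5, d = 5, e = 6, f = 4 works:
  constraint 1 holds since f - d = -1.
  constraint 2 holds since f + a = 8.
  constraint 4 holds since f - c = -1.
The rest check out directly.

Satisfiable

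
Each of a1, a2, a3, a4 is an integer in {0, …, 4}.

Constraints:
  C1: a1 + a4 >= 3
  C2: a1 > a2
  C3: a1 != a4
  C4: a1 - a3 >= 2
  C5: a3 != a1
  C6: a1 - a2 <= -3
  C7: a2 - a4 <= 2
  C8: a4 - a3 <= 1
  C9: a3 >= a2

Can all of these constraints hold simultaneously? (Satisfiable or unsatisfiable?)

Constraints 4, 6, 7, and 8 give a3 − a4 ≥ -1, a4 − a2 ≥ -2, a2 − a1 ≥ 3, a1 − a3 ≥ 2.
Adding all 4 inequalities: the left sides telescope to 0, and the right sides sum to (-1) + (-2) + 3 + 2 = 2. So 0 ≥ 2, which is false.

Unsatisfiable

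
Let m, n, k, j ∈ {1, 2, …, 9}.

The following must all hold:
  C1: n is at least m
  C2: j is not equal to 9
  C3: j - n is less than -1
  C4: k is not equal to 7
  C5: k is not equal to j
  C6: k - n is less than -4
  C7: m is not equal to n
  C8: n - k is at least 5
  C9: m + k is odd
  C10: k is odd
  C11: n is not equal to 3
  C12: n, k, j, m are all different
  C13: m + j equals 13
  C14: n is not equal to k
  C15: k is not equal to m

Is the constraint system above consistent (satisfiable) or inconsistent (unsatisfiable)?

Take m = 6, n = 9, k = 3, j = 7. Then constraint 3: j - n = -2; constraint 6: k - n = -6; constraint 8: n - k = 6, and every other listed constraint is also met.

Satisfiable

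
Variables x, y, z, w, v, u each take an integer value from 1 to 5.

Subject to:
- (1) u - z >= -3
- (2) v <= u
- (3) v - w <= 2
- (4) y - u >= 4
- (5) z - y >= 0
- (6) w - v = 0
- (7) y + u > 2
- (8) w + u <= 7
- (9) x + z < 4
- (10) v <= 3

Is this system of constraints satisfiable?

Unsatisfiable

Constraints 1, 4, and 5 give u − z ≥ -3, z − y ≥ 0, y − u ≥ 4.
Adding all 3 inequalities: the left sides telescope to 0, and the right sides sum to (-3) + 0 + 4 = 1. So 0 ≥ 1, which is false.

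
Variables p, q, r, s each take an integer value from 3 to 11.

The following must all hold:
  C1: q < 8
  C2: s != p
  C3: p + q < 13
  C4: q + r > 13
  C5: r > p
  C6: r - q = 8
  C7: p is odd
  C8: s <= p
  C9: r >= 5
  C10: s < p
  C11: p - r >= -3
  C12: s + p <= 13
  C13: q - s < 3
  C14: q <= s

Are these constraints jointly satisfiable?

One satisfying assignment is p = 9, q = 3, r = 11, s = 3.
For the less obvious constraints — constraint 3: p + q = 12; constraint 4: q + r = 14; constraint 6: r - q = 8 — and the others hold by inspection.

Satisfiable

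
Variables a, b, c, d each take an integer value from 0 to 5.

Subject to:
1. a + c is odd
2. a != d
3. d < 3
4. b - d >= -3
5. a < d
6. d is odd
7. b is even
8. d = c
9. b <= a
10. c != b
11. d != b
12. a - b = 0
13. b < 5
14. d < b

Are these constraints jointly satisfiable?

Unsatisfiable

Constraints 5, 9, and 14 give a < d, d < b, b ≤ a. Chaining: a < d < b ≤ a, which forces a < a — impossible.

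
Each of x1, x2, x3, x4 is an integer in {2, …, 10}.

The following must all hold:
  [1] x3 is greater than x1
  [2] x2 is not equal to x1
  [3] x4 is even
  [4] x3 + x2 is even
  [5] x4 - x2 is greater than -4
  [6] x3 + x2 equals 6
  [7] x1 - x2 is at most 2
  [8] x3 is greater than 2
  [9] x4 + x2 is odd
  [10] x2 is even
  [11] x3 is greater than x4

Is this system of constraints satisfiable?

Unsatisfiable

Constraint 3 makes x4 even and constraint 10 makes x2 even, so x4 + x2 must be even. Constraint 9 says x4 + x2 is odd — contradiction.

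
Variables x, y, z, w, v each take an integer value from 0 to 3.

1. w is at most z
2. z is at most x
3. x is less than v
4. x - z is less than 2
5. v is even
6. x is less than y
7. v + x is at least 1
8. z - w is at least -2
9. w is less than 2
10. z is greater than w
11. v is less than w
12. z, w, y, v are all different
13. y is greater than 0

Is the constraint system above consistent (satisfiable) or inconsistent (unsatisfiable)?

Unsatisfiable

Constraints 2, 3, 10, and 11 give v < w, w < z, z ≤ x, x < v. Chaining: v < w < z ≤ x < v, which forces v < v — impossible.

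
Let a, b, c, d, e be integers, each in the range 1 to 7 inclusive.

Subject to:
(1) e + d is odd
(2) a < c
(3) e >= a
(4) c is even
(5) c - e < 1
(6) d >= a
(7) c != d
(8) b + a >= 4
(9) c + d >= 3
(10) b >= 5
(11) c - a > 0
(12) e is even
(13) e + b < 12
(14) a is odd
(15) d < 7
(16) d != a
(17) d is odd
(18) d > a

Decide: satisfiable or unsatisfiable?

Satisfiable

The assignment a = 1, b = 6, c = 2, d = 3, e = 4 works:
  constraint 5 holds since c - e = -2.
  constraint 8 holds since b + a = 7.
  constraint 9 holds since c + d = 5.
The rest check out directly.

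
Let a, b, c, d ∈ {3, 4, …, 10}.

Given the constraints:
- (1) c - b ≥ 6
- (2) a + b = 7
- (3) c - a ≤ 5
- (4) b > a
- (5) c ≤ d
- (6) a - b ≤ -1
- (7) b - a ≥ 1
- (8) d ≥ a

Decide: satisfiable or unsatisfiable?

Unsatisfiable

Constraints 1, 3, and 7 give a − c ≥ -5, c − b ≥ 6, b − a ≥ 1.
Adding all 3 inequalities: the left sides telescope to 0, and the right sides sum to (-5) + 6 + 1 = 2. So 0 ≥ 2, which is false.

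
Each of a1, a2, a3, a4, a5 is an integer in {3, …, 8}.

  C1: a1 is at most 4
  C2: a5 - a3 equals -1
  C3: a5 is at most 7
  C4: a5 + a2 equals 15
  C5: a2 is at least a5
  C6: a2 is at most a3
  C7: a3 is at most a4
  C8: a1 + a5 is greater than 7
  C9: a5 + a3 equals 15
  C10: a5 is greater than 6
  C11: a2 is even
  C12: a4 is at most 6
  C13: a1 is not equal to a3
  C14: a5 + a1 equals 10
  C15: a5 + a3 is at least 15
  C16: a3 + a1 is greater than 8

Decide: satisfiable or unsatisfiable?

Unsatisfiable

From constraint 3: a5 ≤ 7. From constraints 7 and 12: a3 ≤ a4 ≤ 6. Hence a5 + a3 ≤ 13. But constraint 15 requires a5 + a3 ≥ 15, and 15 > 13. Contradiction.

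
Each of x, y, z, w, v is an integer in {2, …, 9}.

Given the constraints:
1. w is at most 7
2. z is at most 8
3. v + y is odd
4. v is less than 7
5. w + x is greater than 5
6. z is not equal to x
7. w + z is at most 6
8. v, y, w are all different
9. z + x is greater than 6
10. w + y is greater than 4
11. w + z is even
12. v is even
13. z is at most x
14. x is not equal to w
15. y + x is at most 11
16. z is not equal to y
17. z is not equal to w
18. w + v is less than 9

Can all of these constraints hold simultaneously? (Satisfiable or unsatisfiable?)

Satisfiable

Setting (x, y, z, w, v) = (5, 5, 4, 2, 4) satisfies everything: constraint 5: w + x = 7; constraint 7: w + z = 6; constraint 9: z + x = 9, and the others follow.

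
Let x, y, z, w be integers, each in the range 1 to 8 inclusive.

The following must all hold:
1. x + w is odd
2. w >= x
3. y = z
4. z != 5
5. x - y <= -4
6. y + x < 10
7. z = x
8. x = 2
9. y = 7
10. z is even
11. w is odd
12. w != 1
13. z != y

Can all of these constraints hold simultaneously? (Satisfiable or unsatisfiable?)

Unsatisfiable

Constraint 9 fixes y = 7 and constraint 8 fixes x = 2. Constraints 3 and 7 give y = z = x, so y = x. But 7 ≠ 2 — contradiction.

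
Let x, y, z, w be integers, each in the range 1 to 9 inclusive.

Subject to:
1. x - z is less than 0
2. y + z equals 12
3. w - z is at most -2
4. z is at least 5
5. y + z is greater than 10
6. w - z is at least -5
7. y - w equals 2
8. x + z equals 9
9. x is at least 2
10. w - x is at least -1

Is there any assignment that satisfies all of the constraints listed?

Satisfiable

Try x = 3, y = 6, z = 6, w = 4.
Check constraint 1: x - z = -3; constraint 2: y + z = 12; constraint 3: w - z = -2. The remaining constraints are straightforward to verify.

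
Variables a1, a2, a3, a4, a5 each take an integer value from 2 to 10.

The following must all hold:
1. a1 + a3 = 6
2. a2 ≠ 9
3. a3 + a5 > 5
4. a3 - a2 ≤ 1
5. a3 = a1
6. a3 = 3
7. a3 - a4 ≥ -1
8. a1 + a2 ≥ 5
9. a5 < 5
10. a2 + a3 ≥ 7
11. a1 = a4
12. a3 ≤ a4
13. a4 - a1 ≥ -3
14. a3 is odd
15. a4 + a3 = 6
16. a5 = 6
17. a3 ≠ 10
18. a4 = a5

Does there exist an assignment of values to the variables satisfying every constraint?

Constraint 6 fixes a3 = 3 and constraint 16 fixes a5 = 6. Constraints 5, 11, and 18 give a3 = a1 = a4 = a5, so a3 = a5. But 3 ≠ 6 — contradiction.

Unsatisfiable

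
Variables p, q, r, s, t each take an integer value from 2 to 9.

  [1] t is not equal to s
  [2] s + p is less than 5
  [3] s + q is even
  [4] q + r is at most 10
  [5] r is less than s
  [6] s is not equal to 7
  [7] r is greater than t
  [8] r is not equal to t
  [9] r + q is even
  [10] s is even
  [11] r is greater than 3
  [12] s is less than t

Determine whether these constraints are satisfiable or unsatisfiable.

Constraints 5, 7, and 12 give r < s, s < t, t < r. Chaining: r < s < t < r, which forces r < r — impossible.

Unsatisfiable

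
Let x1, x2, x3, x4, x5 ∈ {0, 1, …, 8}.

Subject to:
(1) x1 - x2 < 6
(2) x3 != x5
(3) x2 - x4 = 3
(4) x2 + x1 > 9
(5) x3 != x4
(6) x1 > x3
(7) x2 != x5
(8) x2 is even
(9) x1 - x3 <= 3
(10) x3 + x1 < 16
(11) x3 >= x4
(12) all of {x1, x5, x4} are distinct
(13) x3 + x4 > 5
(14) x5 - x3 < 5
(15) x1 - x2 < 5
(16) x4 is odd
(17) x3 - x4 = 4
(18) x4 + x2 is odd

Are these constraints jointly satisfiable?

Satisfiable

The assignment x1 = 8, x2 = 4, x3 = 5, x4 = 1, x5 = 7 works:
  constraint 1 holds since x1 - x2 = 4.
  constraint 3 holds since x2 - x4 = 3.
The rest check out directly.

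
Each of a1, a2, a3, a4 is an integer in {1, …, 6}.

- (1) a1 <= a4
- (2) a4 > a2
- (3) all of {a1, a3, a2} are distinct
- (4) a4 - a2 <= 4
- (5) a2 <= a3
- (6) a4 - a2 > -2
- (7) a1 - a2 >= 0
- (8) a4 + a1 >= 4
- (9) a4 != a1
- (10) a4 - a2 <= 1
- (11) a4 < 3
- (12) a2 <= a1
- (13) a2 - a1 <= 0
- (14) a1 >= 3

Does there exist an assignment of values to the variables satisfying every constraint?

Unsatisfiable

From constraints 1 and 14: a4 ≥ a1 and a1 ≥ 3, so a4 ≥ 3. From constraint 11: a4 ≤ 2. But 2 < 3, so no value of a4 works.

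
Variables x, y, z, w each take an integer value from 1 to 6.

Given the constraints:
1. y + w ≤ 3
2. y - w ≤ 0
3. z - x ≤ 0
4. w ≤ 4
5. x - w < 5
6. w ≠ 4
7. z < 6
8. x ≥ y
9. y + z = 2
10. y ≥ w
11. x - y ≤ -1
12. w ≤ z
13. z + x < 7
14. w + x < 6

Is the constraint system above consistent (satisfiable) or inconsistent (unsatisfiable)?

Unsatisfiable

Constraints 2, 3, 11, and 12 give w ≤ z, z ≤ x, x < y, y ≤ w. Chaining: w ≤ z ≤ x < y ≤ w, which forces w < w — impossible.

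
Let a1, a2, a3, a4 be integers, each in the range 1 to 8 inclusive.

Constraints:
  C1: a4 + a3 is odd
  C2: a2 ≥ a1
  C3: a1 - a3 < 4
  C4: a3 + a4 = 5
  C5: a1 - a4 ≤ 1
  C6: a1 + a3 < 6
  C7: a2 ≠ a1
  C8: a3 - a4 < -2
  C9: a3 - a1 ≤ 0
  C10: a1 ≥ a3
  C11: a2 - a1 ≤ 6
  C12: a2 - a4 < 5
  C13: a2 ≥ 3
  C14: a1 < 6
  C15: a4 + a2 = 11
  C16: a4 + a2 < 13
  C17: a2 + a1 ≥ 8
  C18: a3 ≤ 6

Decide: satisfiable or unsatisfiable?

Satisfiable

One satisfying assignment is a1 = 4, a2 = 7, a3 = 1, a4 = 4.
For the less obvious constraints — constraint 3: a1 - a3 = 3; constraint 4: a3 + a4 = 5; constraint 5: a1 - a4 = 0 — and the others hold by inspection.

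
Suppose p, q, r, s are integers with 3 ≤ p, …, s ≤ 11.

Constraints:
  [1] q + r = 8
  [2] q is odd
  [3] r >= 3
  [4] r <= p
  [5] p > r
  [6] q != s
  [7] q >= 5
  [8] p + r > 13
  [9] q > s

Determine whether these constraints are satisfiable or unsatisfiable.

The assignment p = 11, q = 5, r = 3, s = 4 works:
  constraint 1 holds since q + r = 8.
  constraint 8 holds since p + r = 14.
The rest check out directly.

Satisfiable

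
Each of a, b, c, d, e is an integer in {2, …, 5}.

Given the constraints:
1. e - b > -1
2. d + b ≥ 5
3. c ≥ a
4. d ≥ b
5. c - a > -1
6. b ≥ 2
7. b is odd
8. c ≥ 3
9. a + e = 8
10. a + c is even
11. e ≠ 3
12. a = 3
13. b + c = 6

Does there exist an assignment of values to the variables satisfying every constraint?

Satisfiable

Take a = 3, b = 3, c = 3, d = 4, e = 5. Then constraint 1: e - b = 2; constraint 2: d + b = 7; constraint 5: c - a = 0, and every other listed constraint is also met.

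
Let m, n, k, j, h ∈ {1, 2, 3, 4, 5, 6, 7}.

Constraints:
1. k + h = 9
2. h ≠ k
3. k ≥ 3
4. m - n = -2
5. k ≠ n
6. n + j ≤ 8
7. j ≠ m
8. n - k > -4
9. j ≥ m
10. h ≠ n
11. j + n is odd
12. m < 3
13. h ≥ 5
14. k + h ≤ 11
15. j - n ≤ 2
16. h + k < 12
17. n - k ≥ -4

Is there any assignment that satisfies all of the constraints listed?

One satisfying assignment is m = 1, n = 3, k = 4, j = 4, h = 5.
For the less obvious constraints — constraint 1: k + h = 9; constraint 4: m - n = -2; constraint 6: n + j = 7 — and the others hold by inspection.

Satisfiable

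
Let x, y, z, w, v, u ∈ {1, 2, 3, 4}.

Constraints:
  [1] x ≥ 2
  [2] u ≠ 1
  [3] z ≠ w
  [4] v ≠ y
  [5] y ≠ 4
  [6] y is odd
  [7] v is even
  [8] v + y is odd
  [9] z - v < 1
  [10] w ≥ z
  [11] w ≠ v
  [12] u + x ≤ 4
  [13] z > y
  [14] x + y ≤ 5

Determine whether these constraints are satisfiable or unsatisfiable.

One satisfying assignment is x = 2, y = 1, z = 2, w = 3, v = 2, u = 2.
For the less obvious constraints — constraint 9: z - v = 0; constraint 12: u + x = 4 — and the others hold by inspection.

Satisfiable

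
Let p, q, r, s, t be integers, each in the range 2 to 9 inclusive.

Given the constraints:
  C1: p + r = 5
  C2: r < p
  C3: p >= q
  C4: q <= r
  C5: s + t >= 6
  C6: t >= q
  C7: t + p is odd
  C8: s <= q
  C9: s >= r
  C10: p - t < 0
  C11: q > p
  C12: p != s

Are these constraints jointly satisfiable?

Constraints 2, 4, and 11 give p < q, q ≤ r, r < p. Chaining: p < q ≤ r < p, which forces p < p — impossible.

Unsatisfiable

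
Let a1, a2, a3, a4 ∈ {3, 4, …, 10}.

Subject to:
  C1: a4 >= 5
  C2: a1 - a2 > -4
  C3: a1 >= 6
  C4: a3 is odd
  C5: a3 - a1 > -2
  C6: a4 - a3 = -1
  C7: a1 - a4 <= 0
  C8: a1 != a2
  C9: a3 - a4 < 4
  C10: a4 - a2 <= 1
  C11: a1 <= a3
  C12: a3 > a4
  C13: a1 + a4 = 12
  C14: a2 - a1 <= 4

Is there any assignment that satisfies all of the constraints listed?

Take a1 = 6, a2 = 7, a3 = 7, a4 = 6. Then constraint 2: a1 - a2 = -1; constraint 5: a3 - a1 = 1; constraint 6: a4 - a3 = -1, and every other listed constraint is also met.

Satisfiable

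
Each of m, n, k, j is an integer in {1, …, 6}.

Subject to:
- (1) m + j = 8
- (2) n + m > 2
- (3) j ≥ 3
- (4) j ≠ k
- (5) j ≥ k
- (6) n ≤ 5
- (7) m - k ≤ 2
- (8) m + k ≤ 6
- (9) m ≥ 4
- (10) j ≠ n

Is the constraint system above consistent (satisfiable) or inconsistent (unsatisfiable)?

Take m = 4, n = 1, k = 2, j = 4. Then constraint 1: m + j = 8; constraint 2: n + m = 5, and every other listed constraint is also met.

Satisfiable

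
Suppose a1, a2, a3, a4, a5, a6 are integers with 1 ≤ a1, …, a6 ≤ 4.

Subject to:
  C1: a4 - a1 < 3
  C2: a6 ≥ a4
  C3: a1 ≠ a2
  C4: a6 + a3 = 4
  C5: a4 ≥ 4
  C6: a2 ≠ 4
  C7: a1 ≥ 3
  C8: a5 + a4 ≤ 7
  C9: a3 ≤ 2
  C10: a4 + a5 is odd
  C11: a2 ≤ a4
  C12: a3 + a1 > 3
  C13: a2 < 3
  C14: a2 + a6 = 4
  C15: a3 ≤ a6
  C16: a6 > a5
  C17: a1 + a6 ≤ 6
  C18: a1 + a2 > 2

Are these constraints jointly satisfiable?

Unsatisfiable

From constraint 7: a1 ≥ 3. From constraints 2 and 5: a6 ≥ a4 ≥ 4. Hence a1 + a6 ≥ 7. But constraint 17 requires a1 + a6 ≤ 6, and 6 < 7. Contradiction.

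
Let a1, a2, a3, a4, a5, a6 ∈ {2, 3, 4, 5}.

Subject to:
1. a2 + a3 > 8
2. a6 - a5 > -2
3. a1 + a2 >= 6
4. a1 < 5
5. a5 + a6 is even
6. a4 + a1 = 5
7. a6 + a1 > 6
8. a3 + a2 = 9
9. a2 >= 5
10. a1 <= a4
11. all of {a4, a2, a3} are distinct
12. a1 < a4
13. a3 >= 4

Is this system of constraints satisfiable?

Take a1 = 2, a2 = 5, a3 = 4, a4 = 3, a5 = 5, a6 = 5. Then constraint 1: a2 + a3 = 9; constraint 2: a6 - a5 = 0; constraint 3: a1 + a2 = 7, and every other listed constraint is also met.

Satisfiable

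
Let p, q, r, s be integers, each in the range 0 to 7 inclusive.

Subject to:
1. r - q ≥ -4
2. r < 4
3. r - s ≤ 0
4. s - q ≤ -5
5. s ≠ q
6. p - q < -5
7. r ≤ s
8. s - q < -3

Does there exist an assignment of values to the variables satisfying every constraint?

Unsatisfiable

Constraints 1, 3, and 4 give r − q ≥ -4, q − s ≥ 5, s − r ≥ 0.
Adding all 3 inequalities: the left sides telescope to 0, and the right sides sum to (-4) + 5 + 0 = 1. So 0 ≥ 1, which is false.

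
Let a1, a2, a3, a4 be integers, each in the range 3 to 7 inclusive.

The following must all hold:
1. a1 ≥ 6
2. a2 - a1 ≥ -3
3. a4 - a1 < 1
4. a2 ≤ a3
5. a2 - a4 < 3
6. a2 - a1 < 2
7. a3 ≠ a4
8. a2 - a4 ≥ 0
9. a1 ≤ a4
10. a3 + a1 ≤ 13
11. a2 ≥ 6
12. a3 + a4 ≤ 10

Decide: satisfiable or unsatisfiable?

From constraints 4 and 11: a3 ≥ a2 ≥ 6. From constraints 1 and 9: a4 ≥ a1 ≥ 6. Hence a3 + a4 ≥ 12. But constraint 12 requires a3 + a4 ≤ 10, and 10 < 12. Contradiction.

Unsatisfiable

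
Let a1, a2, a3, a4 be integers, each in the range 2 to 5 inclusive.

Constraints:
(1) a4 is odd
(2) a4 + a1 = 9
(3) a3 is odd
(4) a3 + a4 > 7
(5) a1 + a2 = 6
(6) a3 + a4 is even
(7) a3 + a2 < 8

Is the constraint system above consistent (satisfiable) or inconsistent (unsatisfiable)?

Setting (a1, a2, a3, a4) = (4, 2, 3, 5) satisfies everything: constraint 2: a4 + a1 = 9; constraint 4: a3 + a4 = 8, and the others follow.

Satisfiable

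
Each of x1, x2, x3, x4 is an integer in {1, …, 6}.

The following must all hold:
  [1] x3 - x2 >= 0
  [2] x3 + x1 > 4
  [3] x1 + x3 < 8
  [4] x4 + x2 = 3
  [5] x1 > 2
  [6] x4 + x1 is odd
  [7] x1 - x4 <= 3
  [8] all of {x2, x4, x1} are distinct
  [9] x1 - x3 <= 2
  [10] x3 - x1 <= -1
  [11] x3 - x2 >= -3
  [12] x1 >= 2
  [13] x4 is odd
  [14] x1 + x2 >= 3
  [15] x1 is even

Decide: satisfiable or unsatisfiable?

Satisfiable

Take x1 = 4, x2 = 2, x3 = 2, x4 = 1. Then constraint 1: x3 - x2 = 0; constraint 2: x3 + x1 = 6; constraint 3: x1 + x3 = 6, and every other listed constraint is also met.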